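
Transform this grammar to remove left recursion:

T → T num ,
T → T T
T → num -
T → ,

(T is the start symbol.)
T is directly left-recursive. The standard transformation for
  A → A α₁ | ... | A α_m | β₁ | ... | β_n
is
  A  → β₁ A' | ... | β_n A'
  A' → α₁ A' | ... | α_m A' | ε

T → num - becomes T → num - T'
T → , becomes T → , T'
T → T num , becomes T' → num , T'
T → T T becomes T' → T T'
Add T' → ε

Resulting grammar:
T → num - T'
T → , T'
T' → num , T'
T' → T T'
T' → ε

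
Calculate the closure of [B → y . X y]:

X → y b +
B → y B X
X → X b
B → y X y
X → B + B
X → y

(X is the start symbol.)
{ [B → . y B X], [B → . y X y], [B → y . X y], [X → . B + B], [X → . X b], [X → . y b +], [X → . y] }

Start with: [B → y . X y]
  [B → y . X y] has the dot before X: add [X → . y b +], [X → . X b], [X → . B + B], [X → . y]
  [X → . B + B] has the dot before B: add [B → . y B X], [B → . y X y]
No further items can be added.

CLOSURE = { [B → . y B X], [B → . y X y], [B → y . X y], [X → . B + B], [X → . X b], [X → . y b +], [X → . y] }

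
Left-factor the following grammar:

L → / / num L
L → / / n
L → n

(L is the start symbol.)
Left-factoring transforms A → αβ₁ | αβ₂ into A → αA' and A' → β₁ | β₂
(α is the longest common prefix among the alternatives). Repeat until
no nonterminal has two alternatives with a common prefix.

Round 1: L has alternatives sharing prefix '/ /'. Introduce L': L → / / L'
  Add: L' → num L
  Add: L' → n

No remaining common prefixes — done.

Resulting grammar:
L → / / L'
L' → num L
L' → n
L → n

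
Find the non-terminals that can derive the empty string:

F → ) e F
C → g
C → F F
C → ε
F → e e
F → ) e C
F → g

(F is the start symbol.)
{ 'C' }

ε-productions: C → ε
So C is immediately nullable.
No further non-terminal can be added: every production for the remaining non-terminals contains a terminal or a non-nullable non-terminal.
Nullable = { 'C' }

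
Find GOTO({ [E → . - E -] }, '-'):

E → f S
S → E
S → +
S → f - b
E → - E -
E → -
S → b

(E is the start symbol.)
GOTO(I, '-') = CLOSURE({ [A → αX.β] : [A → α.Xβ] ∈ I, X = '-' })

Items with dot before '-', with the dot advanced:
  [E → . - E -] → [E → - . E -]
Closure of the advanced items:
  [E → - . E -] has the dot before E: add [E → . f S], [E → . - E -], [E → . -]

GOTO = { [E → - . E -], [E → . - E -], [E → . -], [E → . f S] }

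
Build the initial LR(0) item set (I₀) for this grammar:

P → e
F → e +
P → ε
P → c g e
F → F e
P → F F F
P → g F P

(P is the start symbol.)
{ [F → . F e], [F → . e +], [P → . F F F], [P → . c g e], [P → . e], [P → . g F P], [P → .], [P' → . P] }

First, augment the grammar with P' → P
I₀ = CLOSURE({ [P' → . P] }):
  [P' → . P] has the dot before P: add [P → . e], [P → .], [P → . c g e], [P → . F F F], [P → . g F P]
  [P → . F F F] has the dot before F: add [F → . e +], [F → . F e]
No further items can be added.

I₀ = { [F → . F e], [F → . e +], [P → . F F F], [P → . c g e], [P → . e], [P → . g F P], [P → .], [P' → . P] }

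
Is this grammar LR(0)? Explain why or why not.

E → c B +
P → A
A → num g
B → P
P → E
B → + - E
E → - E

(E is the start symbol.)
Yes, the grammar is LR(0)

A grammar is LR(0) if no state in the canonical LR(0) collection has:
  - both a shift item (dot before a terminal) and a complete item (shift-reduce conflict), or
  - two or more complete items (reduce-reduce conflict; the accept item [E' → E .] counts as a complete item here).

Augment with E' → E and build the canonical LR(0) collection (I0 = CLOSURE({[E' → . E]}), then GOTO on every symbol after a dot until no new states appear). It has 15 states:
  I0: { [E → . - E], [E → . c B +], [E' → . E] }  — shift
  I1: { [E → - . E], [E → . - E], [E → . c B +] }  — shift
  I2: { [E' → E .] }  — accept
  I3: { [A → . num g], [B → . + - E], [B → . P], [E → . - E], [E → . c B +], [E → c . B +], [P → . A], [P → . E] }  — shift
  I4: { [B → + . - E] }  — shift
  I5: { [P → A .] }  — reduce
  I6: { [E → c B . +] }  — shift
  I7: { [P → E .] }  — reduce
  I8: { [B → P .] }  — reduce
  I9: { [A → num . g] }  — shift
  I10: { [A → num g .] }  — reduce
  I11: { [E → c B + .] }  — reduce
  I12: { [B → + - . E], [E → . - E], [E → . c B +] }  — shift
  I13: { [B → + - E .] }  — reduce
  I14: { [E → - E .] }  — reduce

Every state is either a pure shift/goto state or contains exactly one complete item and nothing to shift — no conflicts. The grammar is LR(0).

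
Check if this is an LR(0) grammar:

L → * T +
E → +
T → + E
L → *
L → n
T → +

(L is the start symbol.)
No. Shift-reduce conflict between [L → * .] and [T → . +]

A grammar is LR(0) if no state in the canonical LR(0) collection has:
  - both a shift item (dot before a terminal) and a complete item (shift-reduce conflict), or
  - two or more complete items (reduce-reduce conflict; the accept item [L' → L .] counts as a complete item here).

Augment with L' → L and build the canonical LR(0) collection (I0 = CLOSURE({[L' → . L]}), then GOTO on every symbol after a dot until no new states appear). It has 9 states:
  I0: { [L → . * T +], [L → . *], [L → . n], [L' → . L] }  — shift
  I1: { [L → * . T +], [L → * .], [T → . + E], [T → . +] }  — shift, reduce
  I2: { [L' → L .] }  — accept
  I3: { [L → n .] }  — reduce
  I4: { [E → . +], [T → + . E], [T → + .] }  — shift, reduce
  I5: { [L → * T . +] }  — shift
  I6: { [L → * T + .] }  — reduce
  I7: { [E → + .] }  — reduce
  I8: { [T → + E .] }  — reduce

Conflict in state I1:
  Shift-reduce conflict between [L → * .] and [T → . +]
So the grammar is NOT LR(0).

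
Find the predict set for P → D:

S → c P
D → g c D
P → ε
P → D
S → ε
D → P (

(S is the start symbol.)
{ '(', 'g' }

PREDICT(P → D) = (FIRST(RHS) \ {ε}) ∪ (FOLLOW(P) if ε ∈ FIRST(RHS), i.e. RHS ⇒* ε)
FIRST(D) = { '(', 'g' }
FIRST(D) = { '(', 'g' }
ε ∉ FIRST(D), so FOLLOW(P) is not added.
PREDICT(P → D) = { '(', 'g' }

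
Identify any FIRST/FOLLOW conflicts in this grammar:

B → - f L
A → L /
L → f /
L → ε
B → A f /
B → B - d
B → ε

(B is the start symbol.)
Yes. B → '-' f L with FOLLOW(B) on { '-' }; B → B '-' d with FOLLOW(B) on { '-' }

A FIRST/FOLLOW conflict occurs when a non-terminal N has a nullable alternative N → β (β ⇒* ε) and another alternative N → α with FIRST(α) ∩ FOLLOW(N) ≠ ∅: on such a lookahead the parser cannot decide between expanding α and letting N vanish via β.

Nullable non-terminals: B, L.
FIRST sets used below: FIRST(A) = { '/', 'f' }, FIRST(B) = { '-', '/', 'f', ε }

B: nullable alternative(s) B → ε; FOLLOW(B) = { $, '-' }
  B → - f L: FIRST \ {ε} = { '-' } — overlaps FOLLOW(B) on { '-' }: CONFLICT
  B → A f /: FIRST \ {ε} = { '/', 'f' } — disjoint from FOLLOW(B)
  B → B - d: FIRST \ {ε} = { '-', '/', 'f' } — overlaps FOLLOW(B) on { '-' }: CONFLICT
  B → ε: FIRST \ {ε} = { } — this is the only nullable alternative, skip

L: nullable alternative(s) L → ε; FOLLOW(L) = { $, '-', '/' }
  L → f /: FIRST \ {ε} = { 'f' } — disjoint from FOLLOW(L)
  L → ε: FIRST \ {ε} = { } — this is the only nullable alternative, skip

A has no nullable alternative, so no FIRST/FOLLOW check is needed there.

So the grammar has 2 FIRST/FOLLOW conflicts (marked CONFLICT above).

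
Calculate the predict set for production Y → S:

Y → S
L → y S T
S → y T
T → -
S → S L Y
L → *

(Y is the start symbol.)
PREDICT(Y → S) = (FIRST(RHS) \ {ε}) ∪ (FOLLOW(Y) if ε ∈ FIRST(RHS), i.e. RHS ⇒* ε)
FIRST(S) = { 'y' }
FIRST(S) = { 'y' }
ε ∉ FIRST(S), so FOLLOW(Y) is not added.
PREDICT(Y → S) = { 'y' }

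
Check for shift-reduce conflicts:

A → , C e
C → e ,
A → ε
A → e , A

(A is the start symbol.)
Yes — I0: [A → .] vs [A → . , C e]; I4: [A → .] vs [A → . , C e]

A shift-reduce conflict occurs when an LR(0) state has both:
  - a complete (reduce) item [A → α .] (dot at the end), and
  - a shift item [B → β . c γ] (dot before a terminal).

Augment with A' → A and build the canonical LR(0) collection (I0 = CLOSURE({[A' → . A]}), then GOTO on every symbol after a dot until no new states appear). It has 10 states:
  I0: { [A → . , C e], [A → . e , A], [A → .], [A' → . A] }  — shift, reduce
  I1: { [A → , . C e], [C → . e ,] }  — shift
  I2: { [A' → A .] }  — accept
  I3: { [A → e . , A] }  — shift
  I4: { [A → . , C e], [A → . e , A], [A → .], [A → e , . A] }  — shift, reduce
  I5: { [A → e , A .] }  — reduce
  I6: { [A → , C . e] }  — shift
  I7: { [C → e . ,] }  — shift
  I8: { [C → e , .] }  — reduce
  I9: { [A → , C e .] }  — reduce

I0 contains reduce item [A → .] and shift items [A → . , C e], [A → . e , A] — shift-reduce conflict.
I4 contains reduce item [A → .] and shift items [A → . , C e], [A → . e , A] — shift-reduce conflict.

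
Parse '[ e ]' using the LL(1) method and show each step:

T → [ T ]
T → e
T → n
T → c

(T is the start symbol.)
LL(1) parsing maintains a stack (initially the start symbol over $) and the input. At each step: if the stack top is a terminal, match it against the current input token; if it is a non-terminal N, replace it with the RHS of M[N, lookahead] (the unique production whose predict set contains the lookahead).

Stack is shown with the top on the left.

Stack    Input    Action
------------------------
T $      [ e ] $  output T → [ T ]
[ T ] $  [ e ] $  match '['
T ] $    e ] $    output T → e
e ] $    e ] $    match 'e'
] $      ] $      match ']'
$        $        accept

The string is accepted.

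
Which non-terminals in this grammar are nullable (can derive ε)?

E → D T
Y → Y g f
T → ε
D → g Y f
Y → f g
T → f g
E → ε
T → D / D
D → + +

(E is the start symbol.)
{ 'E', 'T' }

A non-terminal is nullable if it can derive ε (the empty string): either it has an ε-production, or it has a production whose right-hand side consists entirely of nullable non-terminals.

ε-productions: T → ε, E → ε
So T, E are immediately nullable.
No further non-terminal can be added: every production for the remaining non-terminals contains a terminal or a non-nullable non-terminal.
Nullable = { 'E', 'T' }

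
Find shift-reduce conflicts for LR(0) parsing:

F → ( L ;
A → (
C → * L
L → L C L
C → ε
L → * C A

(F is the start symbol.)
Yes — I3: [C → .] vs [C → . * L]; I4: [C → .] vs [C → . * L]; I8: [C → .] vs [C → . * L]; I9: [C → .] vs [C → . * L]

Augment with F' → F and build the canonical LR(0) collection (I0 = CLOSURE({[F' → . F]}), then GOTO on every symbol after a dot until no new states appear). It has 13 states:
  I0: { [F → . ( L ;], [F' → . F] }  — shift
  I1: { [F → ( . L ;], [L → . * C A], [L → . L C L] }  — shift
  I2: { [F' → F .] }  — accept
  I3: { [C → . * L], [C → .], [L → * . C A] }  — shift, reduce
  I4: { [C → . * L], [C → .], [F → ( L . ;], [L → L . C L] }  — shift, reduce
  I5: { [C → * . L], [L → . * C A], [L → . L C L] }  — shift
  I6: { [F → ( L ; .] }  — reduce
  I7: { [L → . * C A], [L → . L C L], [L → L C . L] }  — shift
  I8: { [C → . * L], [C → .], [L → L . C L], [L → L C L .] }  — shift, 2 reduces
  I9: { [C → * L .], [C → . * L], [C → .], [L → L . C L] }  — shift, 2 reduces
  I10: { [A → . (], [L → * C . A] }  — shift
  I11: { [A → ( .] }  — reduce
  I12: { [L → * C A .] }  — reduce

I3 contains reduce item [C → .] and shift item [C → . * L] — shift-reduce conflict.
I4 contains reduce item [C → .] and shift items [C → . * L], [F → ( L . ;] — shift-reduce conflict.
I8 contains reduce items [C → .], [L → L C L .] and shift item [C → . * L] — shift-reduce conflict.
I9 contains reduce items [C → .], [C → * L .] and shift item [C → . * L] — shift-reduce conflict.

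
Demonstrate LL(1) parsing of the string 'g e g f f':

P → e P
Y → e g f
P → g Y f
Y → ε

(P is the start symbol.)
Stack is shown with the top on the left.

Stack      Input        Action
------------------------------
P $        g e g f f $  output P → g Y f
g Y f $    g e g f f $  match 'g'
Y f $      e g f f $    output Y → e g f
e g f f $  e g f f $    match 'e'
g f f $    g f f $      match 'g'
f f $      f f $        match 'f'
f $        f $          match 'f'
$          $            accept

The string is accepted.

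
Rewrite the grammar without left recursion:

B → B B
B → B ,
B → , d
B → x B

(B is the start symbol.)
B → , d B'
B → x B B'
B' → B B'
B' → , B'
B' → ε

B is directly left-recursive. The standard transformation for
  A → A α₁ | ... | A α_m | β₁ | ... | β_n
is
  A  → β₁ A' | ... | β_n A'
  A' → α₁ A' | ... | α_m A' | ε

B → , d becomes B → , d B'
B → x B becomes B → x B B'
B → B B becomes B' → B B'
B → B , becomes B' → , B'
Add B' → ε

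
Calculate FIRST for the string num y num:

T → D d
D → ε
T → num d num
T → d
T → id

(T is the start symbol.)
{ 'num' }

To compute FIRST(num y num), process the symbols left to right:
Symbol num is a terminal. Add 'num' and stop.
FIRST(num y num) = { 'num' }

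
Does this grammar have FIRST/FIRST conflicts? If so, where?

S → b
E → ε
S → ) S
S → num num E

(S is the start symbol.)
No FIRST/FIRST conflicts.

A FIRST/FIRST conflict occurs when two productions N → α and N → β for the same non-terminal have FIRST(α) ∩ FIRST(β) ≠ ∅ (with ε ∈ FIRST of a nullable right-hand side, so two nullable alternatives also conflict).

Productions for S:
  S → b: FIRST = { 'b' }
  S → ) S: FIRST = { ')' }
  S → num num E: FIRST = { 'num' }
E has only one production, so no FIRST/FIRST conflict is possible there.

All alternatives of each non-terminal have pairwise disjoint FIRST sets.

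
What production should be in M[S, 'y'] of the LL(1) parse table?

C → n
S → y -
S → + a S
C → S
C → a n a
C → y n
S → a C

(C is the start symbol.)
S → y -

To find M[S, 'y'], we find productions for S where 'y' is in the predict set (PREDICT(N → α) = (FIRST(α) \ {ε}) ∪ (FOLLOW(N) if α ⇒* ε)).

S → y -: PREDICT = { 'y' }
  'y' is in predict set, so this production goes in M[S, 'y']
S → + a S: PREDICT = { '+' }
S → a C: PREDICT = { 'a' }

M[S, 'y'] = S → y -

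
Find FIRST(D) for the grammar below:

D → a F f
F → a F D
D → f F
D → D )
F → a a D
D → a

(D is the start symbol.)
{ 'a', 'f' }

To compute FIRST(D), examine every production with D on the left-hand side, reading each right-hand side left to right until a non-nullable symbol is reached.

From D → a F f:
  - a is a terminal: add 'a' and stop
From D → f F:
  - f is a terminal: add 'f' and stop
From D → D ):
  - D is the symbol being defined: contributes nothing new
    D is not nullable, so stop
From D → a:
  - a is a terminal: add 'a' and stop

Collecting: FIRST(D) = { 'a', 'f' }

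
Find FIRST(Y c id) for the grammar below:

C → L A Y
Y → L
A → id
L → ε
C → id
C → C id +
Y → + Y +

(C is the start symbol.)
FIRST sets of the non-terminals involved (from the grammar, by fixed-point iteration):
  FIRST(Y) = { '+', ε }

To compute FIRST(Y c id), process the symbols left to right:
Symbol Y is a non-terminal. Add FIRST(Y) \ {ε} = { '+' }
Y is nullable (ε ∈ FIRST(Y)), continue to the next symbol.
Symbol c is a terminal. Add 'c' and stop.
FIRST(Y c id) = { '+', 'c' }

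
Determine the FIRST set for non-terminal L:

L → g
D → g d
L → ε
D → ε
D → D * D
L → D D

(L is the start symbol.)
FIRST sets of the other non-terminals involved (by the same procedure, iterated to a fixed point):
  FIRST(D) = { '*', 'g', ε }

From L → g:
  - g is a terminal: add 'g' and stop
From L → ε:
  - ε-production, so ε ∈ FIRST(L)
From L → D D:
  - D is a non-terminal: add FIRST(D) \ {ε} = { '*', 'g' }
    D is nullable, so continue to the next symbol
  - D is a non-terminal: add FIRST(D) \ {ε} = { '*', 'g' }
    D is nullable and nothing follows, so the whole right-hand side can vanish: ε ∈ FIRST(L)

Collecting: FIRST(L) = { '*', 'g', ε }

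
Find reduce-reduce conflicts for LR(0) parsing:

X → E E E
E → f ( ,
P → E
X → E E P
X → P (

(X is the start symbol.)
Augment with X' → X and build the canonical LR(0) collection (I0 = CLOSURE({[X' → . X]}), then GOTO on every symbol after a dot until no new states appear). It has 11 states:
  I0: { [E → . f ( ,], [P → . E], [X → . E E E], [X → . E E P], [X → . P (], [X' → . X] }  — shift
  I1: { [E → . f ( ,], [P → E .], [X → E . E E], [X → E . E P] }  — shift, reduce
  I2: { [X → P . (] }  — shift
  I3: { [X' → X .] }  — accept
  I4: { [E → f . ( ,] }  — shift
  I5: { [E → f ( . ,] }  — shift
  I6: { [E → f ( , .] }  — reduce
  I7: { [X → P ( .] }  — reduce
  I8: { [E → . f ( ,], [P → . E], [X → E E . E], [X → E E . P] }  — shift
  I9: { [P → E .], [X → E E E .] }  — 2 reduces
  I10: { [X → E E P .] }  — reduce

I9 contains complete items [P → E .], [X → E E E .] — reduce-reduce conflict.

Answer: Yes — I9: [P → E .] vs [X → E E E .]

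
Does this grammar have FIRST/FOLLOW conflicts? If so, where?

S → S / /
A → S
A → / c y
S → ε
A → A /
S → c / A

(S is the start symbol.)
Yes. S → S '/' '/' with FOLLOW(S) on { '/' }; A → '/' c y with FOLLOW(A) on { '/' }; A → A '/' with FOLLOW(A) on { '/' }

A FIRST/FOLLOW conflict occurs when a non-terminal N has a nullable alternative N → β (β ⇒* ε) and another alternative N → α with FIRST(α) ∩ FOLLOW(N) ≠ ∅: on such a lookahead the parser cannot decide between expanding α and letting N vanish via β.

Nullable non-terminals: A, S.
FIRST sets used below: FIRST(S) = { '/', 'c', ε }, FIRST(A) = { '/', 'c', ε }

A: nullable alternative(s) A → S; FOLLOW(A) = { $, '/' }
  A → S: FIRST \ {ε} = { '/', 'c' } — this is the only nullable alternative, skip
  A → / c y: FIRST \ {ε} = { '/' } — overlaps FOLLOW(A) on { '/' }: CONFLICT
  A → A /: FIRST \ {ε} = { '/', 'c' } — overlaps FOLLOW(A) on { '/' }: CONFLICT

S: nullable alternative(s) S → ε; FOLLOW(S) = { $, '/' }
  S → S / /: FIRST \ {ε} = { '/', 'c' } — overlaps FOLLOW(S) on { '/' }: CONFLICT
  S → ε: FIRST \ {ε} = { } — this is the only nullable alternative, skip
  S → c / A: FIRST \ {ε} = { 'c' } — disjoint from FOLLOW(S)

So the grammar has 3 FIRST/FOLLOW conflicts (marked CONFLICT above).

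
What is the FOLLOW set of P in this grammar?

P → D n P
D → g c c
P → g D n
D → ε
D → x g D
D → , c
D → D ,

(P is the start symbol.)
{ $ }

P is the start symbol, so $ ∈ FOLLOW(P).
In P → D n P: P is at the end; this adds FOLLOW(P) to itself — nothing new

Taking the union: FOLLOW(P) = { $ }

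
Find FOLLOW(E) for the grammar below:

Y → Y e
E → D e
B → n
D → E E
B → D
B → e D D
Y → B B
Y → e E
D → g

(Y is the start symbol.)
{ $, 'e', 'g', 'n' }

To compute FOLLOW(E), find every occurrence of E on a right-hand side N → α E β: add FIRST(β) \ {ε}, and if β is empty or nullable also add FOLLOW(N). Iterate to a fixed point.

In D → E E: E is followed by E, add FIRST(E) \ {ε} = { 'g' }
In D → E E: E is at the end, add FOLLOW(D)
In Y → e E: E is at the end, add FOLLOW(Y)

The FOLLOW sets referred to above (computed the same way, to a fixed point):
  FOLLOW(D) = { $, 'e', 'g', 'n' }
  FOLLOW(Y) = { $, 'e' }

Taking the union: FOLLOW(E) = { $, 'e', 'g', 'n' }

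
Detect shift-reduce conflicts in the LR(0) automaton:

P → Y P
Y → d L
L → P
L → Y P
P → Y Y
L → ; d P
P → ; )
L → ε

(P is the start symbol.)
Yes — I4: [L → .] vs [L → . ; d P]; I10: [P → Y Y .] vs [P → . ; )]

A shift-reduce conflict occurs when an LR(0) state has both:
  - a complete (reduce) item [A → α .] (dot at the end), and
  - a shift item [B → β . c γ] (dot before a terminal).

Augment with P' → P and build the canonical LR(0) collection (I0 = CLOSURE({[P' → . P]}), then GOTO on every symbol after a dot until no new states appear). It has 15 states:
  I0: { [P → . ; )], [P → . Y P], [P → . Y Y], [P' → . P], [Y → . d L] }  — shift
  I1: { [P → ; . )] }  — shift
  I2: { [P' → P .] }  — accept
  I3: { [P → . ; )], [P → . Y P], [P → . Y Y], [P → Y . P], [P → Y . Y], [Y → . d L] }  — shift
  I4: { [L → . ; d P], [L → . P], [L → . Y P], [L → .], [P → . ; )], [P → . Y P], [P → . Y Y], [Y → . d L], [Y → d . L] }  — shift, reduce
  I5: { [L → ; . d P], [P → ; . )] }  — shift
  I6: { [Y → d L .] }  — reduce
  I7: { [L → P .] }  — reduce
  I8: { [L → Y . P], [P → . ; )], [P → . Y P], [P → . Y Y], [P → Y . P], [P → Y . Y], [Y → . d L] }  — shift
  I9: { [L → Y P .], [P → Y P .] }  — 2 reduces
  I10: { [P → . ; )], [P → . Y P], [P → . Y Y], [P → Y . P], [P → Y . Y], [P → Y Y .], [Y → . d L] }  — shift, reduce
  I11: { [P → Y P .] }  — reduce
  I12: { [P → ; ) .] }  — reduce
  I13: { [L → ; d . P], [P → . ; )], [P → . Y P], [P → . Y Y], [Y → . d L] }  — shift
  I14: { [L → ; d P .] }  — reduce

I4 contains reduce item [L → .] and shift items [L → . ; d P], [P → . ; )], [Y → . d L] — shift-reduce conflict.
I10 contains reduce item [P → Y Y .] and shift items [P → . ; )], [Y → . d L] — shift-reduce conflict.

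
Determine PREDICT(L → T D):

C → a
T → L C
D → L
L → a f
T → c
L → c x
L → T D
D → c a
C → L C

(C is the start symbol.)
PREDICT(L → T D) = (FIRST(RHS) \ {ε}) ∪ (FOLLOW(L) if ε ∈ FIRST(RHS), i.e. RHS ⇒* ε)
FIRST(T) = { 'a', 'c' }
FIRST(T D) = { 'a', 'c' }
ε ∉ FIRST(T D), so FOLLOW(L) is not added.
PREDICT(L → T D) = { 'a', 'c' }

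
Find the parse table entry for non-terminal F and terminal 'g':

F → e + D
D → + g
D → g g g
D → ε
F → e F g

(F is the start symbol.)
Empty (error entry)

To find M[F, 'g'], we find productions for F where 'g' is in the predict set (PREDICT(N → α) = (FIRST(α) \ {ε}) ∪ (FOLLOW(N) if α ⇒* ε)).

F → e + D: PREDICT = { 'e' }
F → e F g: PREDICT = { 'e' }

M[F, 'g'] is empty (no production applies)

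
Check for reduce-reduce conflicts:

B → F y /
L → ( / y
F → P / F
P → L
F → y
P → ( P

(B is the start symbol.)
No reduce-reduce conflicts

A reduce-reduce conflict occurs when an LR(0) state has two complete items [A → α .] and [B → β .] — both call for a reduction, and with no lookahead the parser cannot choose between them.

Augment with B' → B and build the canonical LR(0) collection (I0 = CLOSURE({[B' → . B]}), then GOTO on every symbol after a dot until no new states appear). It has 14 states:
  I0: { [B → . F y /], [B' → . B], [F → . P / F], [F → . y], [L → . ( / y], [P → . ( P], [P → . L] }  — shift
  I1: { [L → ( . / y], [L → . ( / y], [P → ( . P], [P → . ( P], [P → . L] }  — shift
  I2: { [B' → B .] }  — accept
  I3: { [B → F . y /] }  — shift
  I4: { [P → L .] }  — reduce
  I5: { [F → P . / F] }  — shift
  I6: { [F → y .] }  — reduce
  I7: { [F → . P / F], [F → . y], [F → P / . F], [L → . ( / y], [P → . ( P], [P → . L] }  — shift
  I8: { [F → P / F .] }  — reduce
  I9: { [B → F y . /] }  — shift
  I10: { [B → F y / .] }  — reduce
  I11: { [L → ( / . y] }  — shift
  I12: { [P → ( P .] }  — reduce
  I13: { [L → ( / y .] }  — reduce

No state contains more than one complete item.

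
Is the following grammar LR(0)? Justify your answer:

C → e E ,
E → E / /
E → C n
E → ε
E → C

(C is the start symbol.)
No. Shift-reduce conflict between [E → .] and [C → . e E ,]

A grammar is LR(0) if no state in the canonical LR(0) collection has:
  - both a shift item (dot before a terminal) and a complete item (shift-reduce conflict), or
  - two or more complete items (reduce-reduce conflict; the accept item [C' → C .] counts as a complete item here).

Augment with C' → C and build the canonical LR(0) collection (I0 = CLOSURE({[C' → . C]}), then GOTO on every symbol after a dot until no new states appear). It has 9 states:
  I0: { [C → . e E ,], [C' → . C] }  — shift
  I1: { [C' → C .] }  — accept
  I2: { [C → . e E ,], [C → e . E ,], [E → . C n], [E → . C], [E → . E / /], [E → .] }  — shift, reduce
  I3: { [E → C . n], [E → C .] }  — shift, reduce
  I4: { [C → e E . ,], [E → E . / /] }  — shift
  I5: { [C → e E , .] }  — reduce
  I6: { [E → E / . /] }  — shift
  I7: { [E → E / / .] }  — reduce
  I8: { [E → C n .] }  — reduce

Conflict in state I2:
  Shift-reduce conflict between [E → .] and [C → . e E ,]
So the grammar is NOT LR(0).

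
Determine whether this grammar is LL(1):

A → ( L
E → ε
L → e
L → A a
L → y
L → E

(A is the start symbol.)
Yes, the grammar is LL(1).

Relevant sets:
  FIRST(A) = { '(' }
  FIRST(E) = { ε }
  FOLLOW(L) = { $, 'a' }

For L:
  PREDICT(L → e) = { 'e' }
  PREDICT(L → A a) = { '(' }
  PREDICT(L → y) = { 'y' }
  PREDICT(L → E) = { $, 'a' }
A, E have a single production, so nothing to check there.

All predict sets are disjoint. The grammar IS LL(1).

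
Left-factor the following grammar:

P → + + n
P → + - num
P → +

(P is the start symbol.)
Left-factoring transforms A → αβ₁ | αβ₂ into A → αA' and A' → β₁ | β₂
(α is the longest common prefix among the alternatives). Repeat until
no nonterminal has two alternatives with a common prefix.

Round 1: P has alternatives sharing prefix '+'. Introduce P': P → + P'
  Add: P' → + n
  Add: P' → - num
  Add: P' → ε

No remaining common prefixes — done.

Resulting grammar:
P → + P'
P' → + n
P' → - num
P' → ε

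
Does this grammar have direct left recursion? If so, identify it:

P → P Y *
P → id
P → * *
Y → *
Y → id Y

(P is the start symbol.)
P → P Y *: LEFT RECURSIVE (starts with P)
P → id: starts with id
P → * *: starts with '*'
Y → *: starts with '*'
Y → id Y: starts with id

The grammar has direct left recursion on: P.

Answer: Yes, P is left-recursive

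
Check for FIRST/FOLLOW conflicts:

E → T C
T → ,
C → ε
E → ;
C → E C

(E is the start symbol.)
A FIRST/FOLLOW conflict occurs when a non-terminal N has a nullable alternative N → β (β ⇒* ε) and another alternative N → α with FIRST(α) ∩ FOLLOW(N) ≠ ∅: on such a lookahead the parser cannot decide between expanding α and letting N vanish via β.

Nullable non-terminals: C.
FIRST sets used below: FIRST(E) = { ',', ';' }

C: nullable alternative(s) C → ε; FOLLOW(C) = { $, ',', ';' }
  C → ε: FIRST \ {ε} = { } — this is the only nullable alternative, skip
  C → E C: FIRST \ {ε} = { ',', ';' } — overlaps FOLLOW(C) on { ',', ';' }: CONFLICT

E, T have no nullable alternative, so no FIRST/FOLLOW check is needed there.

So the grammar has 1 FIRST/FOLLOW conflict (marked CONFLICT above).

Answer: Yes. C → E C with FOLLOW(C) on { ',', ';' }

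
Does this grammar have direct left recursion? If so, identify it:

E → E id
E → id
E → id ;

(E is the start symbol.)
Yes, E is left-recursive

E → E id: LEFT RECURSIVE (starts with E)
E → id: starts with id
E → id ;: starts with id

The grammar has direct left recursion on: E.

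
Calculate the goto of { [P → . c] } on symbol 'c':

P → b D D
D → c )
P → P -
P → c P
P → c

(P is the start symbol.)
GOTO(I, 'c') = CLOSURE({ [A → αX.β] : [A → α.Xβ] ∈ I, X = 'c' })

Items with dot before 'c', with the dot advanced:
  [P → . c] → [P → c .]
Closure adds nothing (no advanced item has the dot before a non-terminal).

GOTO = { [P → c .] }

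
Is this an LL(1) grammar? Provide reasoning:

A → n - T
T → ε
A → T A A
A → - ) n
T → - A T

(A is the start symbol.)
No. Predict set conflict for A: { 'n' }

Relevant sets:
  FIRST(T) = { '-', ε }
  FIRST(A) = { '-', 'n' }
  FOLLOW(T) = { $, '-', 'n' }

For A:
  PREDICT(A → n '-' T) = { 'n' }
  PREDICT(A → T A A) = { '-', 'n' }
  PREDICT(A → '-' ')' n) = { '-' }
For T:
  PREDICT(T → ε) = { $, '-', 'n' }
  PREDICT(T → '-' A T) = { '-' }

Conflict found: Predict set conflict for A: { 'n' }
The grammar is NOT LL(1).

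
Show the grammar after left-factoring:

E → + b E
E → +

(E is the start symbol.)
Left-factoring transforms A → αβ₁ | αβ₂ into A → αA' and A' → β₁ | β₂
(α is the longest common prefix among the alternatives). Repeat until
no nonterminal has two alternatives with a common prefix.

Round 1: E has alternatives sharing prefix '+'. Introduce E': E → + E'
  Add: E' → b E
  Add: E' → ε

No remaining common prefixes — done.

Resulting grammar:
E → + E'
E' → b E
E' → ε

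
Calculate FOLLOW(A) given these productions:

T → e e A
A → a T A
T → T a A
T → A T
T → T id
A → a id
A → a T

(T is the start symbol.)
To compute FOLLOW(A), find every occurrence of A on a right-hand side N → α A β: add FIRST(β) \ {ε}, and if β is empty or nullable also add FOLLOW(N). Iterate to a fixed point.

In T → e e A: A is at the end, add FOLLOW(T)
In A → a T A: A is at the end; this adds FOLLOW(A) to itself — nothing new
In T → T a A: A is at the end, add FOLLOW(T)
In T → A T: A is followed by T, add FIRST(T) \ {ε} = { 'a', 'e' }

The FOLLOW sets referred to above (computed the same way, to a fixed point):
  FOLLOW(T) = { $, 'a', 'e', 'id' }

Taking the union: FOLLOW(A) = { $, 'a', 'e', 'id' }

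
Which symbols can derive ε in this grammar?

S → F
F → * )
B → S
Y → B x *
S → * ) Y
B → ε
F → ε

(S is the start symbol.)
ε-productions: B → ε, F → ε
So B, F are immediately nullable.
S → F: every symbol on the right is nullable, so S is nullable too.
No further non-terminal can be added: every production for the remaining non-terminals contains a terminal or a non-nullable non-terminal.
Nullable = { 'B', 'F', 'S' }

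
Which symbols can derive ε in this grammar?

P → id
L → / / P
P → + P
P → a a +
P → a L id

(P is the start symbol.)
There are no ε-productions, so no non-terminal can derive ε.
No non-terminals are nullable.

Answer: None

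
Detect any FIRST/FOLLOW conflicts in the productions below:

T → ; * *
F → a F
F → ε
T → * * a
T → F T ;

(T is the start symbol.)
Yes. F → a F with FOLLOW(F) on { 'a' }

A FIRST/FOLLOW conflict occurs when a non-terminal N has a nullable alternative N → β (β ⇒* ε) and another alternative N → α with FIRST(α) ∩ FOLLOW(N) ≠ ∅: on such a lookahead the parser cannot decide between expanding α and letting N vanish via β.

Nullable non-terminals: F.

F: nullable alternative(s) F → ε; FOLLOW(F) = { '*', ';', 'a' }
  F → a F: FIRST \ {ε} = { 'a' } — overlaps FOLLOW(F) on { 'a' }: CONFLICT
  F → ε: FIRST \ {ε} = { } — this is the only nullable alternative, skip

T has no nullable alternative, so no FIRST/FOLLOW check is needed there.

So the grammar has 1 FIRST/FOLLOW conflict (marked CONFLICT above).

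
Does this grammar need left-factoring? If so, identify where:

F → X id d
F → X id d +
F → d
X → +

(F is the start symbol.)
Left-factoring is needed when two productions for the same non-terminal
share a common prefix on the right-hand side.

Productions for F:
  F → X id d
  F → X id d +
  F → d

Found common prefix 'X id d' in productions for F

Answer: Yes, F has productions with common prefix 'X id d'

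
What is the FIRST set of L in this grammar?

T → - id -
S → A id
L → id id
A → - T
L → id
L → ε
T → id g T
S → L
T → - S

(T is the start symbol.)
{ 'id', ε }

To compute FIRST(L), examine every production with L on the left-hand side, reading each right-hand side left to right until a non-nullable symbol is reached.

From L → id id:
  - id is a terminal: add 'id' and stop
From L → id:
  - id is a terminal: add 'id' and stop
From L → ε:
  - ε-production, so ε ∈ FIRST(L)

Collecting: FIRST(L) = { 'id', ε }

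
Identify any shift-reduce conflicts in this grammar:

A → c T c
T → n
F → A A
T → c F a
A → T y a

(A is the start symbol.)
No shift-reduce conflicts

Augment with A' → A and build the canonical LR(0) collection (I0 = CLOSURE({[A' → . A]}), then GOTO on every symbol after a dot until no new states appear). It has 13 states:
  I0: { [A → . T y a], [A → . c T c], [A' → . A], [T → . c F a], [T → . n] }  — shift
  I1: { [A' → A .] }  — accept
  I2: { [A → T . y a] }  — shift
  I3: { [A → . T y a], [A → . c T c], [A → c . T c], [F → . A A], [T → . c F a], [T → . n], [T → c . F a] }  — shift
  I4: { [T → n .] }  — reduce
  I5: { [A → . T y a], [A → . c T c], [F → A . A], [T → . c F a], [T → . n] }  — shift
  I6: { [T → c F . a] }  — shift
  I7: { [A → T . y a], [A → c T . c] }  — shift
  I8: { [A → c T c .] }  — reduce
  I9: { [A → T y . a] }  — shift
  I10: { [A → T y a .] }  — reduce
  I11: { [T → c F a .] }  — reduce
  I12: { [F → A A .] }  — reduce

No state contains both a complete item and a shift item.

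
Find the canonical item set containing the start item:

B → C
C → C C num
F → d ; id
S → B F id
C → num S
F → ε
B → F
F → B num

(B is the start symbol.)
First, augment the grammar with B' → B
I₀ = CLOSURE({ [B' → . B] }):
  [B' → . B] has the dot before B: add [B → . C], [B → . F]
  [B → . C] has the dot before C: add [C → . C C num], [C → . num S]
  [B → . F] has the dot before F: add [F → . d ; id], [F → .], [F → . B num]
No further items can be added.

I₀ = { [B → . C], [B → . F], [B' → . B], [C → . C C num], [C → . num S], [F → . B num], [F → . d ; id], [F → .] }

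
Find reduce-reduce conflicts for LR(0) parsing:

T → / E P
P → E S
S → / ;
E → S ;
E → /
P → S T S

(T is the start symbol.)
No reduce-reduce conflicts

Augment with T' → T and build the canonical LR(0) collection (I0 = CLOSURE({[T' → . T]}), then GOTO on every symbol after a dot until no new states appear). It has 15 states:
  I0: { [T → . / E P], [T' → . T] }  — shift
  I1: { [E → . /], [E → . S ;], [S → . / ;], [T → / . E P] }  — shift
  I2: { [T' → T .] }  — accept
  I3: { [E → / .], [S → / . ;] }  — shift, reduce
  I4: { [E → . /], [E → . S ;], [P → . E S], [P → . S T S], [S → . / ;], [T → / E . P] }  — shift
  I5: { [E → S . ;] }  — shift
  I6: { [E → S ; .] }  — reduce
  I7: { [P → E . S], [S → . / ;] }  — shift
  I8: { [T → / E P .] }  — reduce
  I9: { [E → S . ;], [P → S . T S], [T → . / E P] }  — shift
  I10: { [P → S T . S], [S → . / ;] }  — shift
  I11: { [S → / . ;] }  — shift
  I12: { [P → S T S .] }  — reduce
  I13: { [S → / ; .] }  — reduce
  I14: { [P → E S .] }  — reduce

No state contains more than one complete item.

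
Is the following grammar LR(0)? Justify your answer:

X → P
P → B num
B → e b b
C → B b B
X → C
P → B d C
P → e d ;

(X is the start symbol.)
A grammar is LR(0) if no state in the canonical LR(0) collection has:
  - both a shift item (dot before a terminal) and a complete item (shift-reduce conflict), or
  - two or more complete items (reduce-reduce conflict; the accept item [X' → X .] counts as a complete item here).

Augment with X' → X and build the canonical LR(0) collection (I0 = CLOSURE({[X' → . X]}), then GOTO on every symbol after a dot until no new states appear). It has 17 states:
  I0: { [B → . e b b], [C → . B b B], [P → . B d C], [P → . B num], [P → . e d ;], [X → . C], [X → . P], [X' → . X] }  — shift
  I1: { [C → B . b B], [P → B . d C], [P → B . num] }  — shift
  I2: { [X → C .] }  — reduce
  I3: { [X → P .] }  — reduce
  I4: { [X' → X .] }  — accept
  I5: { [B → e . b b], [P → e . d ;] }  — shift
  I6: { [B → e b . b] }  — shift
  I7: { [P → e d . ;] }  — shift
  I8: { [P → e d ; .] }  — reduce
  I9: { [B → e b b .] }  — reduce
  I10: { [B → . e b b], [C → B b . B] }  — shift
  I11: { [B → . e b b], [C → . B b B], [P → B d . C] }  — shift
  I12: { [P → B num .] }  — reduce
  I13: { [C → B . b B] }  — shift
  I14: { [P → B d C .] }  — reduce
  I15: { [B → e . b b] }  — shift
  I16: { [C → B b B .] }  — reduce

Every state is either a pure shift/goto state or contains exactly one complete item and nothing to shift — no conflicts. The grammar is LR(0).

Answer: Yes, the grammar is LR(0)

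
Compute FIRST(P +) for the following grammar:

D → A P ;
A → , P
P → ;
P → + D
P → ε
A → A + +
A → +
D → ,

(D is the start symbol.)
FIRST sets of the non-terminals involved (from the grammar, by fixed-point iteration):
  FIRST(P) = { '+', ';', ε }

To compute FIRST(P +), process the symbols left to right:
Symbol P is a non-terminal. Add FIRST(P) \ {ε} = { '+', ';' }
P is nullable (ε ∈ FIRST(P)), continue to the next symbol.
Symbol + is a terminal. Add '+' and stop.
FIRST(P +) = { '+', ';' }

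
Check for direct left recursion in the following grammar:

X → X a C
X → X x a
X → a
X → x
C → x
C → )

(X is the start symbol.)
Direct left recursion occurs when N → N α for some non-terminal N (the right-hand side begins with the left-hand side itself).

X → X a C: LEFT RECURSIVE (starts with X)
X → X x a: LEFT RECURSIVE (starts with X)
X → a: starts with a
X → x: starts with x
C → x: starts with x
C → ): starts with ')'

The grammar has direct left recursion on: X.

Answer: Yes, X is left-recursive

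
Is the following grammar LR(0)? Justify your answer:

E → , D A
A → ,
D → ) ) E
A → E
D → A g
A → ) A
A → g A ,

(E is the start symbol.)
No. Shift-reduce conflict between [A → , .] and [A → . ) A]

Augment with E' → E and build the canonical LR(0) collection (I0 = CLOSURE({[E' → . E]}), then GOTO on every symbol after a dot until no new states appear). It has 17 states:
  I0: { [E → . , D A], [E' → . E] }  — shift
  I1: { [A → . ) A], [A → . ,], [A → . E], [A → . g A ,], [D → . ) ) E], [D → . A g], [E → , . D A], [E → . , D A] }  — shift
  I2: { [E' → E .] }  — accept
  I3: { [A → ) . A], [A → . ) A], [A → . ,], [A → . E], [A → . g A ,], [D → ) . ) E], [E → . , D A] }  — shift
  I4: { [A → , .], [A → . ) A], [A → . ,], [A → . E], [A → . g A ,], [D → . ) ) E], [D → . A g], [E → , . D A], [E → . , D A] }  — shift, reduce
  I5: { [D → A . g] }  — shift
  I6: { [A → . ) A], [A → . ,], [A → . E], [A → . g A ,], [E → , D . A], [E → . , D A] }  — shift
  I7: { [A → E .] }  — reduce
  I8: { [A → . ) A], [A → . ,], [A → . E], [A → . g A ,], [A → g . A ,], [E → . , D A] }  — shift
  I9: { [A → ) . A], [A → . ) A], [A → . ,], [A → . E], [A → . g A ,], [E → . , D A] }  — shift
  I10: { [A → g A . ,] }  — shift
  I11: { [A → g A , .] }  — reduce
  I12: { [A → ) A .] }  — reduce
  I13: { [E → , D A .] }  — reduce
  I14: { [D → A g .] }  — reduce
  I15: { [A → ) . A], [A → . ) A], [A → . ,], [A → . E], [A → . g A ,], [D → ) ) . E], [E → . , D A] }  — shift
  I16: { [A → E .], [D → ) ) E .] }  — 2 reduces

Conflict in state I4:
  Shift-reduce conflict between [A → , .] and [A → . ) A]
So the grammar is NOT LR(0).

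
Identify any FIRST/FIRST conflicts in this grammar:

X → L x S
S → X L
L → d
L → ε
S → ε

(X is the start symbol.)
FIRST sets of the non-terminals at (or reachable through a nullable prefix from) the front of some alternative:
  FIRST(X) = { 'd', 'x' }

Productions for S:
  S → X L: FIRST = { 'd', 'x' }
  S → ε: FIRST = { ε }
Productions for L:
  L → d: FIRST = { 'd' }
  L → ε: FIRST = { ε }
X has only one production, so no FIRST/FIRST conflict is possible there.

All alternatives of each non-terminal have pairwise disjoint FIRST sets.

Answer: No FIRST/FIRST conflicts.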